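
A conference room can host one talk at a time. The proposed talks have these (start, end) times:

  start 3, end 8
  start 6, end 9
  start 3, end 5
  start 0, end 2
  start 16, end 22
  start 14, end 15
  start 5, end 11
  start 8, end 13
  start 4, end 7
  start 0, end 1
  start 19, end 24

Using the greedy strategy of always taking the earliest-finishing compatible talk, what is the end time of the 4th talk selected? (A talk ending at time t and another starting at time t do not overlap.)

Sort by end time and greedily take each interval whose start is ≥ the last chosen end.
By end time: (0,1), (0,2), (3,5), (4,7), (3,8), (6,9), (5,11), (8,13), (14,15), (16,22), (19,24).
Pick (0,1); next start ≥ 1 → (3,5); next start ≥ 5 → (6,9); next start ≥ 9 → (14,15); next start ≥ 15 → (16,22).
Selected: (0,1) (3,5) (6,9) (14,15) (16,22)

15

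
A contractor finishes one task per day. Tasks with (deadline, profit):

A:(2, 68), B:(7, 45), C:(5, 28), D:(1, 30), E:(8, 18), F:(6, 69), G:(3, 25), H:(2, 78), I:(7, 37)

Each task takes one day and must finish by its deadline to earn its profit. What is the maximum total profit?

368

By profit: H(d2,78), F(d6,69), A(d2,68), B(d7,45), I(d7,37), D(d1,30), C(d5,28), G(d3,25), E(d8,18)
H→slot 2; F→slot 6; A→slot 1; B→slot 7; I→slot 5; D skipped; C→slot 4; G→slot 3; E→slot 8.
Profit = 68 + 78 + 25 + 28 + 37 + 69 + 45 + 18 = 368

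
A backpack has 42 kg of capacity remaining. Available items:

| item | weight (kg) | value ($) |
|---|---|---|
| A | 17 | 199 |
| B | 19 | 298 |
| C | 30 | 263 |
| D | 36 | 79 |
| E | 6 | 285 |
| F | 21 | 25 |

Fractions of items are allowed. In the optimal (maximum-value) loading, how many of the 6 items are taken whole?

3

Ratios (sorted): E 47.50, B 15.68, A 11.71, C 8.77, D 2.19, F 1.19
take E (6 @ 285); take B (19 @ 298); take A (17 @ 199). Capacity used 42/42.
3 item(s) taken whole.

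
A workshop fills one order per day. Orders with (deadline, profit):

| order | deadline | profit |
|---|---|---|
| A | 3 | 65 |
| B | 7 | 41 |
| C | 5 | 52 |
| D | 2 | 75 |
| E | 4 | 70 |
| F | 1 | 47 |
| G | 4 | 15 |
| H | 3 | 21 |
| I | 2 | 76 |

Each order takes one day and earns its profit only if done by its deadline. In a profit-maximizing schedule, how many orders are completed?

6

Take jobs in profit order; each goes to the latest open slot no later than its deadline.
Profit order: I=76 D=75 E=70 A=65 C=52 F=47 B=41 H=21 G=15
Assign: I→slot 2, D→slot 1, E→slot 4, A→slot 3, C→slot 5, F skipped, B→slot 7, H skipped, G skipped.
Slots: [1:D] [2:I] [3:A] [4:E] [5:C] [7:B]
6 of 9 scheduled.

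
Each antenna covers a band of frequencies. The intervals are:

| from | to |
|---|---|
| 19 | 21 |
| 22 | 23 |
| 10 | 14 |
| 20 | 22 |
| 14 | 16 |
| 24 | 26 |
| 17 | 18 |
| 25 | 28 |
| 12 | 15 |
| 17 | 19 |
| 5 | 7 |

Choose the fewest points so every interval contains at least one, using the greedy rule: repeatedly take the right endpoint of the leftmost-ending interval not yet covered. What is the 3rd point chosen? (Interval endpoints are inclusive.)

18

By right end: [5,7]  [10,14]  [12,15]  [14,16]  [17,18]  [17,19]  [19,21]  [20,22]  [22,23]  [24,26]  [25,28]
[5,7] uncovered → point at 7; [10,14] uncovered → point at 14; [17,18] uncovered → point at 18; [19,21] uncovered → point at 21; [22,23] uncovered → point at 23; [24,26] uncovered → point at 26.
Points: 7, 14, 18, 21, 23, 26 (6 total).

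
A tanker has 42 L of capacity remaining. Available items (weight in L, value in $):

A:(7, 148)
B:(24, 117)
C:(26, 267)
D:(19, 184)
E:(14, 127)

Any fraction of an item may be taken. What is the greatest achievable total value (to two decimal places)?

502.16

Order: A (148/7=21.14) > C (267/26=10.27) > D (184/19=9.68) > E (127/14=9.07) > B (117/24=4.88)
Fill: take A (7 @ 148) → take C (26 @ 267) → take 9/19 of D → 87.16; 42/42 used.
Total value = 502.16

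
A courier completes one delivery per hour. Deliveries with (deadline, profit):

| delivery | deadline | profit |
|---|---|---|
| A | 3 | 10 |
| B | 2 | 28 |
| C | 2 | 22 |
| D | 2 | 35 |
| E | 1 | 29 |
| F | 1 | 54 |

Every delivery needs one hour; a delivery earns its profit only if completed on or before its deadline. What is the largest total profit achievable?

Sort by profit descending; place each in the latest free slot ≤ its deadline.
Profit order: F=54 D=35 E=29 B=28 C=22 A=10
Assign: F→slot 1, D→slot 2, E skipped, B skipped, C skipped, A→slot 3.
Slots: [1:F] [2:D] [3:A]
Profit = 54 + 35 + 10 = 99

99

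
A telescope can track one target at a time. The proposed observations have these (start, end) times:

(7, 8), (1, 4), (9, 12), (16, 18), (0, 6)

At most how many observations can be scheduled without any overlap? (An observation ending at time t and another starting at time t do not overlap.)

4

By end time: (1,4), (0,6), (7,8), (9,12), (16,18).
Pick (1,4); next start ≥ 4 → (7,8); next start ≥ 8 → (9,12); next start ≥ 12 → (16,18).
Selected 4 observations.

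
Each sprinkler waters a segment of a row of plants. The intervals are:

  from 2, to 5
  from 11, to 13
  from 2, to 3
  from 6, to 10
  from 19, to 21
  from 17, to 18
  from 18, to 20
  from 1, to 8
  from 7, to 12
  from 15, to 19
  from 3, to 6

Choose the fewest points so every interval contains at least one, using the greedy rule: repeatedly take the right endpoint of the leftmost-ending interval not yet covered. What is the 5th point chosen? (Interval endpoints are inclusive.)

21

Sorted: [2,3] [2,5] [3,6] [1,8] [6,10] [7,12] [11,13] [17,18] [15,19] [18,20] [19,21]
{[2,3],[2,5],[3,6],[1,8]} hit by 3; {[6,10],[7,12]} hit by 10; {[11,13]} hit by 13; {[17,18],[15,19],[18,20]} hit by 18; {[19,21]} hit by 21.
Points: 3, 10, 13, 18, 21 (5 total).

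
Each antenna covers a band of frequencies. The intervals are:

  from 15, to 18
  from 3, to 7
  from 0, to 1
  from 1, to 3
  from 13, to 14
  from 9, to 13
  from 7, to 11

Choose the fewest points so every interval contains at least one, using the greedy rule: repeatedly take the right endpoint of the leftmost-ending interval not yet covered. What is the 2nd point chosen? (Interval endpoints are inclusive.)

7

Sort by right endpoint; whenever an interval is uncovered, place a point at its right end.
By right end: [0,1]  [1,3]  [3,7]  [7,11]  [9,13]  [13,14]  [15,18]
[0,1] uncovered → point at 1; [3,7] uncovered → point at 7; [9,13] uncovered → point at 13; [15,18] uncovered → point at 18.
Points: 1, 7, 13, 18 (4 total).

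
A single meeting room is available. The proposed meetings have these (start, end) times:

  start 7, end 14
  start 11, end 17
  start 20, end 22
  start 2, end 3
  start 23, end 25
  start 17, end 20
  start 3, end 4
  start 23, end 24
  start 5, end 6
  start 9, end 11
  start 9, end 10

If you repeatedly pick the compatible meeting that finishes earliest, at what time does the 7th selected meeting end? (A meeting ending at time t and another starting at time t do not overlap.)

22

Greedy by earliest finish: after sorting by end time, pick each interval compatible with the last pick.
By end time: (2,3), (3,4), (5,6), (9,10), (9,11), (7,14), (11,17), (17,20), (20,22), (23,24), (23,25).
Pick (2,3); next start ≥ 3 → (3,4); next start ≥ 4 → (5,6); next start ≥ 6 → (9,10); next start ≥ 10 → (11,17); next start ≥ 17 → (17,20); next start ≥ 20 → (20,22); next start ≥ 22 → (23,24).
Selected: (2,3) (3,4) (5,6) (9,10) (11,17) (17,20) (20,22) (23,24)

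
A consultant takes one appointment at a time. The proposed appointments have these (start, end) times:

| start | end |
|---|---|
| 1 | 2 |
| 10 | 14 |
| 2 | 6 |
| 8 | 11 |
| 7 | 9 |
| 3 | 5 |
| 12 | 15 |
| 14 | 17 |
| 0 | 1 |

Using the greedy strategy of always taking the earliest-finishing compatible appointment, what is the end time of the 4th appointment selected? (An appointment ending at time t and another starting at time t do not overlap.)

9

By end time: (0,1), (1,2), (3,5), (2,6), (7,9), (8,11), (10,14), (12,15), (14,17).
Pick (0,1); next start ≥ 1 → (1,2); next start ≥ 2 → (3,5); next start ≥ 5 → (7,9); next start ≥ 9 → (10,14); next start ≥ 14 → (14,17).
Selected: (0,1) (1,2) (3,5) (7,9) (10,14) (14,17)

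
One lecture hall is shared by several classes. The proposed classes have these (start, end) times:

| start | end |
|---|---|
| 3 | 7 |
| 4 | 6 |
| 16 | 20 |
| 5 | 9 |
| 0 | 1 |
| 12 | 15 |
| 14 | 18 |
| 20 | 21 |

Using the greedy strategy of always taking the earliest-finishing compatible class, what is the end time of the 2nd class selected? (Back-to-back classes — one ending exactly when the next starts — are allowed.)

6

Greedy by earliest finish: after sorting by end time, pick each interval compatible with the last pick.
By end time: (0,1), (4,6), (3,7), (5,9), (12,15), (14,18), (16,20), (20,21).
Pick (0,1); next start ≥ 1 → (4,6); next start ≥ 6 → (12,15); next start ≥ 15 → (16,20); next start ≥ 20 → (20,21).
Selected: (0,1) (4,6) (12,15) (16,20) (20,21)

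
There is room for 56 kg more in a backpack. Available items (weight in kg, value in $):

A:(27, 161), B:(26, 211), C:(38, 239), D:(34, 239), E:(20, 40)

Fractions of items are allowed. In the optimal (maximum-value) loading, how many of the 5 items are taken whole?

1

Greedy by value/weight ratio, highest first.
Order: B (211/26=8.12) > D (239/34=7.03) > C (239/38=6.29) > A (161/27=5.96) > E (40/20=2.00)
Fill: take B (26 @ 211) → take 30/34 of D → 210.88; 56/56 used.
1 item(s) taken whole; one partial (take 30/34 of D).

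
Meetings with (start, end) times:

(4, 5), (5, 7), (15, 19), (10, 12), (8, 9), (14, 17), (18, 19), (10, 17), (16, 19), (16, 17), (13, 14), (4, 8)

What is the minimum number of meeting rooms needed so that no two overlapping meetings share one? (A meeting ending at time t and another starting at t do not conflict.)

5

Count concurrent intervals with a sweep; the peak is the room count.
Events (time:±→running): 4:+→1 4:+→2 5:-→1 5:+→2 7:-→1 8:-→0 8:+→1 9:-→0 10:+→1 10:+→2 12:-→1 13:+→2 14:-→1 14:+→2 15:+→3 16:+→4 16:+→5 … peak 5.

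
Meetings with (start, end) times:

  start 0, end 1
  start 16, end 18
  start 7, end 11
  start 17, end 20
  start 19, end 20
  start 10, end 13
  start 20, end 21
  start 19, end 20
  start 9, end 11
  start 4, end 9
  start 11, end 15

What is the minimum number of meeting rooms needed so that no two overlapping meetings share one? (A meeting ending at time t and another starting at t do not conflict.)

Count concurrent intervals with a sweep; the peak is the room count.
Events (time:±→running): 0:+→1 1:-→0 4:+→1 7:+→2 9:-→1 9:+→2 10:+→3 … peak 3.

3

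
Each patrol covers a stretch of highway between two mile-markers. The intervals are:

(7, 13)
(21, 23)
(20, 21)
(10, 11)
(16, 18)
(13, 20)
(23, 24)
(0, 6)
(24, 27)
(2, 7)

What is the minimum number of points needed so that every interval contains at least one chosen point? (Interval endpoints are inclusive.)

By right end: [0,6]  [2,7]  [10,11]  [7,13]  [16,18]  [13,20]  [20,21]  [21,23]  [23,24]  [24,27]
[0,6] uncovered → point at 6; [10,11] uncovered → point at 11; [16,18] uncovered → point at 18; [20,21] uncovered → point at 21; [23,24] uncovered → point at 24.
Points: 6, 11, 18, 21, 24 (5 total).

5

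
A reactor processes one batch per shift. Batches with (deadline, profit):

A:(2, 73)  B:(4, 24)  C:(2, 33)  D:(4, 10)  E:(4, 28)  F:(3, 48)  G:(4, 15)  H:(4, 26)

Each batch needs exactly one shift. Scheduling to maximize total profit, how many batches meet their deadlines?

Sort by profit descending; place each in the latest free slot ≤ its deadline.
Profit order: A=73 F=48 C=33 E=28 H=26 B=24 G=15 D=10
Assign: A→slot 2, F→slot 3, C→slot 1, E→slot 4, H skipped, B skipped, G skipped, D skipped.
Slots: [1:C] [2:A] [3:F] [4:E]
4 of 8 scheduled.

4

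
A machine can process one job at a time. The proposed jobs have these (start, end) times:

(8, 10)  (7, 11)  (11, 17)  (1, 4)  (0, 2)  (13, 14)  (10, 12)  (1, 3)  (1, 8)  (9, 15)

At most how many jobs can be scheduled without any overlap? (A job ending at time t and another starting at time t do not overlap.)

Order by finish time; keep every interval that doesn't clash with the previous kept one.
By end time: (0,2), (1,3), (1,4), (1,8), (8,10), (7,11), (10,12), (13,14), (9,15), (11,17).
Pick (0,2); next start ≥ 2 → (8,10); next start ≥ 10 → (10,12); next start ≥ 12 → (13,14).
Selected 4 jobs.

4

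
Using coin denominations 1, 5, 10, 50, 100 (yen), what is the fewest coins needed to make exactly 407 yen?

Use the largest denomination that fits, subtract, and repeat.
407 − 4×100→7 − 1×5→2 − 2×1→0
Total coins = 4 + 1 + 2 = 7

7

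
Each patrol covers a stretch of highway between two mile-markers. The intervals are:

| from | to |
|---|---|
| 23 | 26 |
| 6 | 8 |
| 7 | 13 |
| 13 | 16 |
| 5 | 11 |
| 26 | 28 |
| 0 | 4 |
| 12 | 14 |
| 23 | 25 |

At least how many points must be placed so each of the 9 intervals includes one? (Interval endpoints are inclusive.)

Sort by right endpoint; whenever an interval is uncovered, place a point at its right end.
Sorted: [0,4] [6,8] [5,11] [7,13] [12,14] [13,16] [23,25] [23,26] [26,28]
{[0,4]} hit by 4; {[6,8],[5,11],[7,13]} hit by 8; {[12,14],[13,16]} hit by 14; {[23,25],[23,26]} hit by 25; {[26,28]} hit by 28.
Points: 4, 8, 14, 25, 28 (5 total).

5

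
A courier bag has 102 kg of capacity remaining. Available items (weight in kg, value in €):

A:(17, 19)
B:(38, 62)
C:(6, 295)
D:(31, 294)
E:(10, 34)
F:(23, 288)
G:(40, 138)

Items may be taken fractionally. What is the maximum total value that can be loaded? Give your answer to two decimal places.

Greedy by value/weight ratio, highest first.
Ratios (sorted): C 49.17, F 12.52, D 9.48, G 3.45, E 3.40, B 1.63, A 1.12
take C (6 @ 295); take F (23 @ 288); take D (31 @ 294); take G (40 @ 138); take 2/10 of E → 6.80. Capacity used 102/102.
Total value = 1021.80

1021.80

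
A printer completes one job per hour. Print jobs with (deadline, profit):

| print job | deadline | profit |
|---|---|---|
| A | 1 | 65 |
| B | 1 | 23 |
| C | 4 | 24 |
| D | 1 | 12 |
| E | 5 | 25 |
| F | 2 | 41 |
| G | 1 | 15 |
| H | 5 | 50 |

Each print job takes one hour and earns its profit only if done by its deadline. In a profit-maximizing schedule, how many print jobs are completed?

Sort by profit descending; place each in the latest free slot ≤ its deadline.
By profit: A(d1,65), H(d5,50), F(d2,41), E(d5,25), C(d4,24), B(d1,23), G(d1,15), D(d1,12)
A→slot 1; H→slot 5; F→slot 2; E→slot 4; C→slot 3; B skipped; G skipped; D skipped.
5 of 8 scheduled.

5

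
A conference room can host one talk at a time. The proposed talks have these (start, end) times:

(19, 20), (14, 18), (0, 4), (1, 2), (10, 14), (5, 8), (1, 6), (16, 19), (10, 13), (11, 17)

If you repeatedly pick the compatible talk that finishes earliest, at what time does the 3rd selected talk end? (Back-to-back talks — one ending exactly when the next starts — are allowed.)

13

Greedy by earliest finish: after sorting by end time, pick each interval compatible with the last pick.
Sorted by end: (1,2)  (0,4)  (1,6)  (5,8)  (10,13)  (10,14)  (11,17)  (14,18)  (16,19)  (19,20)
take (1,2); take (5,8); take (10,13); skip (11,17); take (14,18); skip (16,19); take (19,20).
Selected: (1,2) (5,8) (10,13) (14,18) (19,20)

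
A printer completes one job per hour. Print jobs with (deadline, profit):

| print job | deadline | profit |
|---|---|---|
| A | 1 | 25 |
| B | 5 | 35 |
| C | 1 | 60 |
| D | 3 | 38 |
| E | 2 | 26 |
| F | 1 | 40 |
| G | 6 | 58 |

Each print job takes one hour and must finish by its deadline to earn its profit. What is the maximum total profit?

By profit: C(d1,60), G(d6,58), F(d1,40), D(d3,38), B(d5,35), E(d2,26), A(d1,25)
C→slot 1; G→slot 6; F skipped; D→slot 3; B→slot 5; E→slot 2; A skipped.
Profit = 60 + 26 + 38 + 35 + 58 = 217

217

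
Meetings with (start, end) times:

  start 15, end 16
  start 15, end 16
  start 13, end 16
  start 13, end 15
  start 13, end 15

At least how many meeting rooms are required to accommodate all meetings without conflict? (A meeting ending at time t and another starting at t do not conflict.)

3

Events (time:±→running): 13:+→1 13:+→2 13:+→3 … peak 3.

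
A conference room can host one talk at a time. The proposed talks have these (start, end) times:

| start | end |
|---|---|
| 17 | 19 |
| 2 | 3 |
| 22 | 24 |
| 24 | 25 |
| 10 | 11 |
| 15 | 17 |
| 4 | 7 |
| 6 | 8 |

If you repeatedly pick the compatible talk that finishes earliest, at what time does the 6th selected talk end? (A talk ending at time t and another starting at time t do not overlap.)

24

By end time: (2,3), (4,7), (6,8), (10,11), (15,17), (17,19), (22,24), (24,25).
Pick (2,3); next start ≥ 3 → (4,7); next start ≥ 7 → (10,11); next start ≥ 11 → (15,17); next start ≥ 17 → (17,19); next start ≥ 19 → (22,24); next start ≥ 24 → (24,25).
Selected: (2,3) (4,7) (10,11) (15,17) (17,19) (22,24) (24,25)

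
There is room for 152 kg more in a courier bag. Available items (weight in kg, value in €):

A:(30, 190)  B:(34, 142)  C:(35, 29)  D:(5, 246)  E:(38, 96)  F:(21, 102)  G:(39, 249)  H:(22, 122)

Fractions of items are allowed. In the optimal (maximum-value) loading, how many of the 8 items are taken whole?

Greedy by value/weight ratio, highest first.
Ratios (sorted): D 49.20, G 6.38, A 6.33, H 5.55, F 4.86, B 4.18, E 2.53, C 0.83
take D (5 @ 246); take G (39 @ 249); take A (30 @ 190); take H (22 @ 122); take F (21 @ 102); take B (34 @ 142); take 1/38 of E → 2.53. Capacity used 152/152.
6 item(s) taken whole; one partial (take 1/38 of E).

6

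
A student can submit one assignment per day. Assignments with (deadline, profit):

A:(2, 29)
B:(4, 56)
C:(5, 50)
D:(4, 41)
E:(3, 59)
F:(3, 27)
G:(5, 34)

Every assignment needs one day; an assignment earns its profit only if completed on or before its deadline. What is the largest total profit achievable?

240

Sort by profit descending; place each in the latest free slot ≤ its deadline.
Profit order: E=59 B=56 C=50 D=41 G=34 A=29 F=27
Assign: E→slot 3, B→slot 4, C→slot 5, D→slot 2, G→slot 1, A skipped, F skipped.
Slots: [1:G] [2:D] [3:E] [4:B] [5:C]
Profit = 34 + 41 + 59 + 56 + 50 = 240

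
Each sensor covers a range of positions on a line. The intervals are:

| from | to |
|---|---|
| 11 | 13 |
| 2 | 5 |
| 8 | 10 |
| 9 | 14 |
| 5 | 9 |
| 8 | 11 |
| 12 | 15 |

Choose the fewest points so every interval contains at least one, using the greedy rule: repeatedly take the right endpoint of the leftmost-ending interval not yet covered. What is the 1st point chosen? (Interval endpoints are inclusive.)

Sorted: [2,5] [5,9] [8,10] [8,11] [11,13] [9,14] [12,15]
{[2,5],[5,9]} hit by 5; {[8,10],[8,11]} hit by 10; {[11,13],[9,14],[12,15]} hit by 13.
Points: 5, 10, 13 (3 total).

5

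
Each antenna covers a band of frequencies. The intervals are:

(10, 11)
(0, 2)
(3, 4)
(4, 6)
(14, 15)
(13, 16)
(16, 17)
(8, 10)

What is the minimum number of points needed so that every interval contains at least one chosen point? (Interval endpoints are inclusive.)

By right end: [0,2]  [3,4]  [4,6]  [8,10]  [10,11]  [14,15]  [13,16]  [16,17]
[0,2] uncovered → point at 2; [3,4] uncovered → point at 4; [8,10] uncovered → point at 10; [14,15] uncovered → point at 15; [16,17] uncovered → point at 17.
Points: 2, 4, 10, 15, 17 (5 total).

5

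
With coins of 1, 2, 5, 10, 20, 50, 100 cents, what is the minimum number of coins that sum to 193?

6

Greedy: take as many of the largest coin as possible, then repeat with the remainder.
193 − 1×100→93 − 1×50→43 − 2×20→3 − 1×2→1 − 1×1→0
Total coins = 1 + 1 + 2 + 1 + 1 = 6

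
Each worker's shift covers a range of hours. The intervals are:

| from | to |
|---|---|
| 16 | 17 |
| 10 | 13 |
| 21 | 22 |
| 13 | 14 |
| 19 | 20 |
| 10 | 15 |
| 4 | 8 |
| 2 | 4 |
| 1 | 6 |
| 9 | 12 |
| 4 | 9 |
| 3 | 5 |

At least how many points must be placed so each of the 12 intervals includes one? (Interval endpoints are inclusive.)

By right end: [2,4]  [3,5]  [1,6]  [4,8]  [4,9]  [9,12]  [10,13]  [13,14]  [10,15]  [16,17]  [19,20]  [21,22]
[2,4] uncovered → point at 4; [9,12] uncovered → point at 12; [13,14] uncovered → point at 14; [16,17] uncovered → point at 17; [19,20] uncovered → point at 20; [21,22] uncovered → point at 22.
Points: 4, 12, 14, 17, 20, 22 (6 total).

6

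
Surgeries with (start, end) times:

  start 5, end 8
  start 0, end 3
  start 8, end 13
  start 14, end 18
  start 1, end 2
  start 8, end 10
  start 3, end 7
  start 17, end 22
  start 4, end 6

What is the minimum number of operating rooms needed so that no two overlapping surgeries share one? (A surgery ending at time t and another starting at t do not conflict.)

Events (time:±→running): 0:+→1 1:+→2 2:-→1 3:-→0 3:+→1 4:+→2 5:+→3 … peak 3.

3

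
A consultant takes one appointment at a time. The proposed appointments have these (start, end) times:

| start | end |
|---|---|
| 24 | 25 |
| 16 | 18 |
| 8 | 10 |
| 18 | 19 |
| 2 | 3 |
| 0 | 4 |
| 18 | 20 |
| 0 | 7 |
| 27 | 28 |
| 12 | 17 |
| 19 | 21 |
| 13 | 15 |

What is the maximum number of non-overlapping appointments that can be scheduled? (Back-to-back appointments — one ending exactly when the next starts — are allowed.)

8

Sort by end time and greedily take each interval whose start is ≥ the last chosen end.
Sorted by end: (2,3)  (0,4)  (0,7)  (8,10)  (13,15)  (12,17)  (16,18)  (18,19)  (18,20)  (19,21)  (24,25)  (27,28)
take (2,3); take (8,10); take (13,15); take (16,18); take (18,19); take (19,21); take (24,25); take (27,28).
Selected 8 appointments.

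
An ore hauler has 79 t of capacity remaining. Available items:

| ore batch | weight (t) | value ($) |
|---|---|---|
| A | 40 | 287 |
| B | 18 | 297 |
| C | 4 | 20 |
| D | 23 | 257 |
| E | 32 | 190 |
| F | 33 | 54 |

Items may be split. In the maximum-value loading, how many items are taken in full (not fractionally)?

Order: B (297/18=16.50) > D (257/23=11.17) > A (287/40=7.17) > E (190/32=5.94) > C (20/4=5.00) > F (54/33=1.64)
Fill: take B (18 @ 297) → take D (23 @ 257) → take 38/40 of A → 272.65; 79/79 used.
2 item(s) taken whole; one partial (take 38/40 of A).

2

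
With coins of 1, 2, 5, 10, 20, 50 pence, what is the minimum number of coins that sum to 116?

Use the largest denomination that fits, subtract, and repeat.
116 = 2×50 + 1×10 + 1×5 + 1×1
Total coins = 2 + 1 + 1 + 1 = 5

5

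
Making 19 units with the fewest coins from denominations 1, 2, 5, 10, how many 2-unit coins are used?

2

19 − 1×10→9 − 1×5→4 − 2×2→0
Count of 2: 2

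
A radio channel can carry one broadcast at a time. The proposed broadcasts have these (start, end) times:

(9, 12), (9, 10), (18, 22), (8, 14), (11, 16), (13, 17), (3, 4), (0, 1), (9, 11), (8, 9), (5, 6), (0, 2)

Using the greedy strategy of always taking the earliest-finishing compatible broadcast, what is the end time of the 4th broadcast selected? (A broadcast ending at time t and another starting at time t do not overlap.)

9

Order by finish time; keep every interval that doesn't clash with the previous kept one.
Sorted by end: (0,1)  (0,2)  (3,4)  (5,6)  (8,9)  (9,10)  (9,11)  (9,12)  (8,14)  (11,16)  (13,17)  (18,22)
take (0,1); skip (0,2); take (3,4); take (5,6); take (8,9); take (9,10); skip (8,14); take (11,16); take (18,22).
Selected: (0,1) (3,4) (5,6) (8,9) (9,10) (11,16) (18,22)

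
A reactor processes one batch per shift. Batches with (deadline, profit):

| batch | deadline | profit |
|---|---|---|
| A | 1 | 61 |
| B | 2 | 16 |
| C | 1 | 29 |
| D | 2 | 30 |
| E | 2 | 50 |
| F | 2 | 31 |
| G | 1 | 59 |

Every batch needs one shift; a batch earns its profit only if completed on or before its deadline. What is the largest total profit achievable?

111

Sort by profit descending; place each in the latest free slot ≤ its deadline.
Profit order: A=61 G=59 E=50 F=31 D=30 C=29 B=16
Assign: A→slot 1, G skipped, E→slot 2, F skipped, D skipped, C skipped, B skipped.
Slots: [1:A] [2:E]
Profit = 61 + 50 = 111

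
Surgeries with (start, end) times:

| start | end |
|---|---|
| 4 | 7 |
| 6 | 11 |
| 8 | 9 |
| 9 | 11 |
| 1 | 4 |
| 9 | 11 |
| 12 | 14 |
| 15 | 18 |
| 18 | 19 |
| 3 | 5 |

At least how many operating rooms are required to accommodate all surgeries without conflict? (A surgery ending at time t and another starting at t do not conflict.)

3

Events (time:±→running): 1:+→1 3:+→2 4:-→1 4:+→2 5:-→1 6:+→2 7:-→1 8:+→2 9:-→1 9:+→2 9:+→3 … peak 3.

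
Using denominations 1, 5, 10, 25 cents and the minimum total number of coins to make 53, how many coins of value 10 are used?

0

53 − 2×25→3 − 3×1→0
Count of 10: 0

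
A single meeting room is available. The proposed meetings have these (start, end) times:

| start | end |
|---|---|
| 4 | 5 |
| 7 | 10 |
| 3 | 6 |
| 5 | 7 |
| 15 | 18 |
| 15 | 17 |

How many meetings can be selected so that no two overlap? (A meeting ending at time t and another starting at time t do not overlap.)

4

Greedy by earliest finish: after sorting by end time, pick each interval compatible with the last pick.
By end time: (4,5), (3,6), (5,7), (7,10), (15,17), (15,18).
Pick (4,5); next start ≥ 5 → (5,7); next start ≥ 7 → (7,10); next start ≥ 10 → (15,17).
Selected 4 meetings.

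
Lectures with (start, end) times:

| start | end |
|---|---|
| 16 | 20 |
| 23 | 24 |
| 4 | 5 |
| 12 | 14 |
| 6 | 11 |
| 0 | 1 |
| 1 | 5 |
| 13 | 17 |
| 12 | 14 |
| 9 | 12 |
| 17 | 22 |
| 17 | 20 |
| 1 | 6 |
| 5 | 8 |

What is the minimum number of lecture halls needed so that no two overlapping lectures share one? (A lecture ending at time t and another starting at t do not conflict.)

Count concurrent intervals with a sweep; the peak is the room count.
starts: [0, 1, 1, 4, 5, 6, 9, 12, 12, 13, 16, 17, 17, 23]
ends:   [1, 5, 5, 6, 8, 11, 12, 14, 14, 17, 20, 20, 22, 24]
s0→1 e1→0 s1→1 s1→2 s4→3  — peak 3.

3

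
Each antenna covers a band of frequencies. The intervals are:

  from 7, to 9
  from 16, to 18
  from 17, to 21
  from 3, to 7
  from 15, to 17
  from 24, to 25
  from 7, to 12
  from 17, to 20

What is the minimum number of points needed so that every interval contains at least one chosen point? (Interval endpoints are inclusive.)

By right end: [3,7]  [7,9]  [7,12]  [15,17]  [16,18]  [17,20]  [17,21]  [24,25]
[3,7] uncovered → point at 7; [15,17] uncovered → point at 17; [24,25] uncovered → point at 25.
Points: 7, 17, 25 (3 total).

3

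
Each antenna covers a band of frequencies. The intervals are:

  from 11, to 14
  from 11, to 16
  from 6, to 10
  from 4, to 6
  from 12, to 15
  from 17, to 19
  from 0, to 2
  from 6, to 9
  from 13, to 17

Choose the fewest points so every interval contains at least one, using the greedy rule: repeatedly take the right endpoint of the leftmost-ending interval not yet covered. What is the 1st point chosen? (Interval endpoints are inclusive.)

2

Sort by right endpoint; whenever an interval is uncovered, place a point at its right end.
By right end: [0,2]  [4,6]  [6,9]  [6,10]  [11,14]  [12,15]  [11,16]  [13,17]  [17,19]
[0,2] uncovered → point at 2; [4,6] uncovered → point at 6; [11,14] uncovered → point at 14; [17,19] uncovered → point at 19.
Points: 2, 6, 14, 19 (4 total).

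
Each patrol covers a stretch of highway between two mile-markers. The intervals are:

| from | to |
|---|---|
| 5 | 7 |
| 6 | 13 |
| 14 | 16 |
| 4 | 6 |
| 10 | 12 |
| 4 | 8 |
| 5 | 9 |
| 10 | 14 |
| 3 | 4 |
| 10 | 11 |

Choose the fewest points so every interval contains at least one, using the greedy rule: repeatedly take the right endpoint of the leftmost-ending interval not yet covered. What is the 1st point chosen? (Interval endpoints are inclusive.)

By right end: [3,4]  [4,6]  [5,7]  [4,8]  [5,9]  [10,11]  [10,12]  [6,13]  [10,14]  [14,16]
[3,4] uncovered → point at 4; [5,7] uncovered → point at 7; [10,11] uncovered → point at 11; [14,16] uncovered → point at 16.
Points: 4, 7, 11, 16 (4 total).

4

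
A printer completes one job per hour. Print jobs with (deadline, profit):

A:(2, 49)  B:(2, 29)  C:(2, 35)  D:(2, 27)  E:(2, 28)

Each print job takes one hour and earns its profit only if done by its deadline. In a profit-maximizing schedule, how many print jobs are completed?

2

Take jobs in profit order; each goes to the latest open slot no later than its deadline.
By profit: A(d2,49), C(d2,35), B(d2,29), E(d2,28), D(d2,27)
A→slot 2; C→slot 1; B skipped; E skipped; D skipped.
2 of 5 scheduled.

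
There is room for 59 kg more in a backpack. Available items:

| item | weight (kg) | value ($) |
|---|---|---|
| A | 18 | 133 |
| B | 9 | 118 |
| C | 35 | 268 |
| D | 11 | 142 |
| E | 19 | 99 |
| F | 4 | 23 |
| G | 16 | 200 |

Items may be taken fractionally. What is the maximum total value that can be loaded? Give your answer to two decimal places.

636.11

Greedy by value/weight ratio, highest first.
Ratios (sorted): B 13.11, D 12.91, G 12.50, C 7.66, A 7.39, F 5.75, E 5.21
take B (9 @ 118); take D (11 @ 142); take G (16 @ 200); take 23/35 of C → 176.11. Capacity used 59/59.
Total value = 636.11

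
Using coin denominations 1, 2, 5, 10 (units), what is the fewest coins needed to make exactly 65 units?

Greedy: take as many of the largest coin as possible, then repeat with the remainder.
65 = 6×10 + 1×5
Total coins = 6 + 1 = 7

7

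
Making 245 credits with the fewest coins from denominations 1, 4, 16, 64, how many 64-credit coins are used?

245 − 3×64→53 − 3×16→5 − 1×4→1 − 1×1→0
Count of 64: 3

3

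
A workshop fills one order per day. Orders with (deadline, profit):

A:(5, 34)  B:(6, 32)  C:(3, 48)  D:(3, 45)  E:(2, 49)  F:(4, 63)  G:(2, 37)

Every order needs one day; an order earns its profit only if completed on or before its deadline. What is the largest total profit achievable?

Take jobs in profit order; each goes to the latest open slot no later than its deadline.
Profit order: F=63 E=49 C=48 D=45 G=37 A=34 B=32
Assign: F→slot 4, E→slot 2, C→slot 3, D→slot 1, G skipped, A→slot 5, B→slot 6.
Slots: [1:D] [2:E] [3:C] [4:F] [5:A] [6:B]
Profit = 45 + 49 + 48 + 63 + 34 + 32 = 271

271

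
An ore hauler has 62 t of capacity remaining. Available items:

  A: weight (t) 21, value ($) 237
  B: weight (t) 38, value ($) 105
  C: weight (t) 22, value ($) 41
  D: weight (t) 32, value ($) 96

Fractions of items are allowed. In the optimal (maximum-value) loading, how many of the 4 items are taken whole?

2

Order: A (237/21=11.29) > D (96/32=3.00) > B (105/38=2.76) > C (41/22=1.86)
Fill: take A (21 @ 237) → take D (32 @ 96) → take 9/38 of B → 24.87; 62/62 used.
2 item(s) taken whole; one partial (take 9/38 of B).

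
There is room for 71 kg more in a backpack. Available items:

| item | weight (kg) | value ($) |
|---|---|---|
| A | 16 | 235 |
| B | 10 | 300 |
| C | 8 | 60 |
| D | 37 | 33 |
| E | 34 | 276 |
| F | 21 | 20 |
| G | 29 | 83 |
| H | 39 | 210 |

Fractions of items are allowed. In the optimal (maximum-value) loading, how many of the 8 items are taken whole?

Greedy by value/weight ratio, highest first.
Ratios (sorted): B 30.00, A 14.69, E 8.12, C 7.50, H 5.38, G 2.86, F 0.95, D 0.89
take B (10 @ 300); take A (16 @ 235); take E (34 @ 276); take C (8 @ 60); take 3/39 of H → 16.15. Capacity used 71/71.
4 item(s) taken whole; one partial (take 3/39 of H).

4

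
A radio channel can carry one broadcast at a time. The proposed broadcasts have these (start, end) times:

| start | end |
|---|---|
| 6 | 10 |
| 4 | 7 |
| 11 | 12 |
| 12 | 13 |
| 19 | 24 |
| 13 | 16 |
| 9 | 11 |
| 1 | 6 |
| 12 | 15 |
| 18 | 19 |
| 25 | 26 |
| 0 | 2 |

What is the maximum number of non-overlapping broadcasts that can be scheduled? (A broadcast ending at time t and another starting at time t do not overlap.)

Sort by end time and greedily take each interval whose start is ≥ the last chosen end.
Sorted by end: (0,2)  (1,6)  (4,7)  (6,10)  (9,11)  (11,12)  (12,13)  (12,15)  (13,16)  (18,19)  (19,24)  (25,26)
take (0,2); take (4,7); take (9,11); take (11,12); take (12,13); skip (12,15); take (13,16); take (18,19); take (19,24); take (25,26).
Selected 9 broadcasts.

9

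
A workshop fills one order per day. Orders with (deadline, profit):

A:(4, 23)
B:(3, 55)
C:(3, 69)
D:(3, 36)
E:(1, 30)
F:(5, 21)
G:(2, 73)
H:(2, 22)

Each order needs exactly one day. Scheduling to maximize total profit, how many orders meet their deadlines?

Sort by profit descending; place each in the latest free slot ≤ its deadline.
Profit order: G=73 C=69 B=55 D=36 E=30 A=23 H=22 F=21
Assign: G→slot 2, C→slot 3, B→slot 1, D skipped, E skipped, A→slot 4, H skipped, F→slot 5.
Slots: [1:B] [2:G] [3:C] [4:A] [5:F]
5 of 8 scheduled.

5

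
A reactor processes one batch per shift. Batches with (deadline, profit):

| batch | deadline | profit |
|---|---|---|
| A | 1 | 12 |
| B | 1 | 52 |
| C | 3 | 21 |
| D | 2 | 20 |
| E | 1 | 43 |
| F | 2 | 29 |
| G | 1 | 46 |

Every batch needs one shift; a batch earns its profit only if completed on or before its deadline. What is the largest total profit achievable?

102

Sort by profit descending; place each in the latest free slot ≤ its deadline.
By profit: B(d1,52), G(d1,46), E(d1,43), F(d2,29), C(d3,21), D(d2,20), A(d1,12)
B→slot 1; G skipped; E skipped; F→slot 2; C→slot 3; D skipped; A skipped.
Profit = 52 + 29 + 21 = 102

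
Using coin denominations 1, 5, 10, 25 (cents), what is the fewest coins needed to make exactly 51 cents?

3

Use the largest denomination that fits, subtract, and repeat.
51 = 2×25 + 1×1
Total coins = 2 + 1 = 3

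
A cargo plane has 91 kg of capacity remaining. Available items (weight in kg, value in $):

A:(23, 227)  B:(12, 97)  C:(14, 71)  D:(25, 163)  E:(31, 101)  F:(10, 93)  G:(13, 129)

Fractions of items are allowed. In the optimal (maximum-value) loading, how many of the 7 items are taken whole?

5

Ratios (sorted): G 9.92, A 9.87, F 9.30, B 8.08, D 6.52, C 5.07, E 3.26
take G (13 @ 129); take A (23 @ 227); take F (10 @ 93); take B (12 @ 97); take D (25 @ 163); take 8/14 of C → 40.57. Capacity used 91/91.
5 item(s) taken whole; one partial (take 8/14 of C).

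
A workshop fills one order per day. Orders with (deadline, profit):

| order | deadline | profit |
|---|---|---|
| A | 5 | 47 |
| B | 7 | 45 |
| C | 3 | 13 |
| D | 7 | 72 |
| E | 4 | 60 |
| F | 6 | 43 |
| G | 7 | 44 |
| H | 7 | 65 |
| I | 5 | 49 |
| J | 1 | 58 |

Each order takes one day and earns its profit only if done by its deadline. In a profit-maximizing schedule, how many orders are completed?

7

Sort by profit descending; place each in the latest free slot ≤ its deadline.
By profit: D(d7,72), H(d7,65), E(d4,60), J(d1,58), I(d5,49), A(d5,47), B(d7,45), G(d7,44), F(d6,43), C(d3,13)
D→slot 7; H→slot 6; E→slot 4; J→slot 1; I→slot 5; A→slot 3; B→slot 2; G skipped; F skipped; C skipped.
7 of 10 scheduled.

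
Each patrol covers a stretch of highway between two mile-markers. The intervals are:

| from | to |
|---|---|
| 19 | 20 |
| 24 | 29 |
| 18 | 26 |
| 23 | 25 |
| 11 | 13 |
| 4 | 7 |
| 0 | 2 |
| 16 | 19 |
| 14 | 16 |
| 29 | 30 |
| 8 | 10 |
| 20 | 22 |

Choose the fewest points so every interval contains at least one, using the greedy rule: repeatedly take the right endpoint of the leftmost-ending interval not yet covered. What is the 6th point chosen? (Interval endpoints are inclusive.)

Process intervals by earliest right end; each time one isn't hit yet, stab at its right endpoint.
Sorted: [0,2] [4,7] [8,10] [11,13] [14,16] [16,19] [19,20] [20,22] [23,25] [18,26] [24,29] [29,30]
{[0,2]} hit by 2; {[4,7]} hit by 7; {[8,10]} hit by 10; {[11,13]} hit by 13; {[14,16],[16,19]} hit by 16; {[19,20],[20,22]} hit by 20; {[23,25],[18,26],[24,29]} hit by 25; {[29,30]} hit by 30.
Points: 2, 7, 10, 13, 16, 20, 25, 30 (8 total).

20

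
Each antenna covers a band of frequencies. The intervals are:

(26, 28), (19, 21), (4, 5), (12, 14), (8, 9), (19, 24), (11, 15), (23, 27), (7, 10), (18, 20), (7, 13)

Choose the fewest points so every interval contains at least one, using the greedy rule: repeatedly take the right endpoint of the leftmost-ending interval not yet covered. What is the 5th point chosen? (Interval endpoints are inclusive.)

27

By right end: [4,5]  [8,9]  [7,10]  [7,13]  [12,14]  [11,15]  [18,20]  [19,21]  [19,24]  [23,27]  [26,28]
[4,5] uncovered → point at 5; [8,9] uncovered → point at 9; [12,14] uncovered → point at 14; [18,20] uncovered → point at 20; [23,27] uncovered → point at 27.
Points: 5, 9, 14, 20, 27 (5 total).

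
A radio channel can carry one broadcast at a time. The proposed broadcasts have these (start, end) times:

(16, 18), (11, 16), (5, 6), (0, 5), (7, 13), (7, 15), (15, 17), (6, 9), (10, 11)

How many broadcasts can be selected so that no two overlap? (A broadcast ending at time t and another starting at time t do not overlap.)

6

Order by finish time; keep every interval that doesn't clash with the previous kept one.
Sorted by end: (0,5)  (5,6)  (6,9)  (10,11)  (7,13)  (7,15)  (11,16)  (15,17)  (16,18)
take (0,5); take (5,6); take (6,9); take (10,11); skip (7,15); take (11,16); skip (15,17); take (16,18).
Selected 6 broadcasts.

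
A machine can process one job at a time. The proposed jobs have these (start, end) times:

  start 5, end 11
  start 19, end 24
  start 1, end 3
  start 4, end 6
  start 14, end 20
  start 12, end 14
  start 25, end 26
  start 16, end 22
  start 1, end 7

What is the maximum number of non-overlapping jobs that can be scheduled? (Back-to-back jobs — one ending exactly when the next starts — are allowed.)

5

Sort by end time and greedily take each interval whose start is ≥ the last chosen end.
By end time: (1,3), (4,6), (1,7), (5,11), (12,14), (14,20), (16,22), (19,24), (25,26).
Pick (1,3); next start ≥ 3 → (4,6); next start ≥ 6 → (12,14); next start ≥ 14 → (14,20); next start ≥ 20 → (25,26).
Selected 5 jobs.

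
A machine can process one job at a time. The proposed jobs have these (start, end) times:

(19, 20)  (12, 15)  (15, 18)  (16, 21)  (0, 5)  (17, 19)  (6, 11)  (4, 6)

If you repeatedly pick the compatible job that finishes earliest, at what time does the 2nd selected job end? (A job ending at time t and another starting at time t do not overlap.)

11

Sorted by end: (0,5)  (4,6)  (6,11)  (12,15)  (15,18)  (17,19)  (19,20)  (16,21)
take (0,5); skip (4,6); take (6,11); take (12,15); take (15,18); skip (17,19); take (19,20).
Selected: (0,5) (6,11) (12,15) (15,18) (19,20)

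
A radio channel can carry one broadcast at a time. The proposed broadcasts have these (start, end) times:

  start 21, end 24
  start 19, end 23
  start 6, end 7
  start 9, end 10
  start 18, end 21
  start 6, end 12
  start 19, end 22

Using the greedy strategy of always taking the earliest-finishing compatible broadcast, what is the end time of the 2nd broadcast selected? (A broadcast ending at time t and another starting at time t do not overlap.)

10

Order by finish time; keep every interval that doesn't clash with the previous kept one.
By end time: (6,7), (9,10), (6,12), (18,21), (19,22), (19,23), (21,24).
Pick (6,7); next start ≥ 7 → (9,10); next start ≥ 10 → (18,21); next start ≥ 21 → (21,24).
Selected: (6,7) (9,10) (18,21) (21,24)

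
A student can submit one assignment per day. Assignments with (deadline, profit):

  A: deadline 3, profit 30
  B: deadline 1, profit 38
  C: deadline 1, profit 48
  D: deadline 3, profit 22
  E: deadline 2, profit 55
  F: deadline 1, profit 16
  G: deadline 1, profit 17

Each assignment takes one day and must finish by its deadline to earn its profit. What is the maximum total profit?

Profit order: E=55 C=48 B=38 A=30 D=22 G=17 F=16
Assign: E→slot 2, C→slot 1, B skipped, A→slot 3, D skipped, G skipped, F skipped.
Slots: [1:C] [2:E] [3:A]
Profit = 48 + 55 + 30 = 133

133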